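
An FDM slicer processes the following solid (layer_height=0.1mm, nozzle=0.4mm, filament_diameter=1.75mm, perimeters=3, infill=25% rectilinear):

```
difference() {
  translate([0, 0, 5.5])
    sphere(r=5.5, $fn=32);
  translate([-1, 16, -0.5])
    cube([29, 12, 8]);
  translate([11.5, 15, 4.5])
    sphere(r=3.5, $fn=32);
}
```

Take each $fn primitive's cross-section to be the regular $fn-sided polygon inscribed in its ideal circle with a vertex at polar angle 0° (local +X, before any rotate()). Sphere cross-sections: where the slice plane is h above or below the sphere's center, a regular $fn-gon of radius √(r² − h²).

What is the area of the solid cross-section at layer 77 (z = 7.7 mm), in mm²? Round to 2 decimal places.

At z = 7.7 mm: the r=5.5 sphere contributes a regular 32-gon of circumradius √(5.5²−2.2²) = 5.041 (area = (32/2)·5.041²·sin(360°/32) = 79.32 mm²); the cube at (-1, 16) is absent (z outside [-0.5, 7.5]); the r=3.5 sphere at (11.5, 15) contributes a regular 32-gon of circumradius √(3.5²−3.2²) = 1.418 (area = (32/2)·1.418²·sin(360°/32) = 6.27 mm²); Taking the first minus the rest: starting from the r=5.5 sphere (79.32 mm²), the r=3.5 sphere at (11.5, 15) misses the remaining region (no effect) — area = 79.32 mm². Overall, the cross-section is a single solid region. Net area = 79.32 mm².

79.32 mm²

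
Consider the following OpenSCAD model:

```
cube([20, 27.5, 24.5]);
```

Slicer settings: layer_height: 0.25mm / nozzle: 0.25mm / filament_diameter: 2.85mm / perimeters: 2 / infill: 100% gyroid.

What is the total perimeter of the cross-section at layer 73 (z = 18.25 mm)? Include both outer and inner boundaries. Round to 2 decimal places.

At z = 18.25 mm: the cube (footprint 20×27.5) is included at this height (perimeter 95.00 mm). Overall, the cross-section is a single solid region. Total boundary length (outer) = 95.00 mm.

95.00 mm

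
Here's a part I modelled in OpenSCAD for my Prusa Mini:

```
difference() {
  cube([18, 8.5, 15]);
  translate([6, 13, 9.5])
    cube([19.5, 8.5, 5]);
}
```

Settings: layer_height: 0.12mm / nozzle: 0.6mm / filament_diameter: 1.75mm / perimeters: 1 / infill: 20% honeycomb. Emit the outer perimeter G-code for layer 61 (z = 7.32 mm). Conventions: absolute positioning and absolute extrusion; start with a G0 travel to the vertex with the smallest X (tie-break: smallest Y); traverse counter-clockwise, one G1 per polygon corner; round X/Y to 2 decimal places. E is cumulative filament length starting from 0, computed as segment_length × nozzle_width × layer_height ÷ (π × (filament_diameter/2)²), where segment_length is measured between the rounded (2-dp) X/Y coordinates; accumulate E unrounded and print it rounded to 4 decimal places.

G0 X0.00 Y0.00 Z7.32
G1 X18.00 Y0.00 E0.5388
G1 X18.00 Y8.50 E0.7933
G1 X0.00 Y8.50 E1.3321
G1 X0.00 Y0.00 E1.5865

At z = 7.32 mm: the cube (footprint 18×8.5) is included at this height; the cube at (6, 13) is absent (z outside [9.5, 14.5]); Taking the first minus the rest: none of the subtracted shapes is present at this height, so the 18×8.5 cube is unchanged — 1 connected region. The outline is a single polygon with 4 vertices. Extrusion per mm of travel: 0.6 × 0.12 / (π × 0.875²) = 0.029934. Accumulating E over each segment gives final E = 1.5865.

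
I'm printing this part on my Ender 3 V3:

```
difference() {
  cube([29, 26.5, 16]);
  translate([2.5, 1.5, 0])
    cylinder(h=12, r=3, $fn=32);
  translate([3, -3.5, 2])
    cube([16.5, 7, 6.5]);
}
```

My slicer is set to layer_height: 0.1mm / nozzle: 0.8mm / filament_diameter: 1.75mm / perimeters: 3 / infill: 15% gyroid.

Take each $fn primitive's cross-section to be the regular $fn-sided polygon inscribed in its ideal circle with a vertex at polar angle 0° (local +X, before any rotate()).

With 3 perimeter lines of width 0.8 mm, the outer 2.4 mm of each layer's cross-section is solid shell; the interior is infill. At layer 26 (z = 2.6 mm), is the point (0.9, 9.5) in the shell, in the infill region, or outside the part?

At z = 2.6 mm: the cube is present — its section is the full 29×26.5 rectangle; the r=3 cylinder at (2.5, 1.5) gives a regular 32-gon of circumradius 3 (constant along its height); the cube at (3, -3.5) (footprint 16.5×7) is included at this height; Taking the first minus the rest: starting from the 29×26.5 cube, the r=3 cylinder at (2.5, 1.5) partially overlaps it — only the 21.54 mm² overlap (of its 28.09 mm²) is removed, clipping the outline; the 16.5×7 cube at (3, -3.5) partially overlaps it — only the 49.71 mm² overlap (of its 115.50 mm²) is removed, clipping the outline — 1 connected region. Overall, the cross-section is a single solid region. The nearest boundary edge runs (0.00, 3.16)→(0.00, 26.50); distance from the point to it = 0.90 mm. The point is inside the cross-section, 0.90 mm from the nearest boundary — within the 2.4 mm shell band (3 × 0.8).

shell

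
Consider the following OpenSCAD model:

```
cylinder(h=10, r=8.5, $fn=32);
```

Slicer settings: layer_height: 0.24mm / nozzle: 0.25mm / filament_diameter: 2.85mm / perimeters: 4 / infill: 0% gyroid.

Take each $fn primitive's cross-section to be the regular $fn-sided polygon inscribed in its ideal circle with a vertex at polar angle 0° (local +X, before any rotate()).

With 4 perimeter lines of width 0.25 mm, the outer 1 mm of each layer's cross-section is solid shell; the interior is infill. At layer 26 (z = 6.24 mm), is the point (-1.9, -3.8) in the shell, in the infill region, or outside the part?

At z = 6.24 mm: the r=8.5 cylinder contributes a regular 32-gon of circumradius 8.5. Overall, the cross-section is a single solid region. The nearest boundary edge runs (-4.72, -7.07)→(-3.25, -7.85); distance from the point to it = 4.21 mm. The point is inside the cross-section and 4.21 mm from the nearest boundary — more than the 1 mm shell width (4 × 0.25), so it's in the infill interior.

infill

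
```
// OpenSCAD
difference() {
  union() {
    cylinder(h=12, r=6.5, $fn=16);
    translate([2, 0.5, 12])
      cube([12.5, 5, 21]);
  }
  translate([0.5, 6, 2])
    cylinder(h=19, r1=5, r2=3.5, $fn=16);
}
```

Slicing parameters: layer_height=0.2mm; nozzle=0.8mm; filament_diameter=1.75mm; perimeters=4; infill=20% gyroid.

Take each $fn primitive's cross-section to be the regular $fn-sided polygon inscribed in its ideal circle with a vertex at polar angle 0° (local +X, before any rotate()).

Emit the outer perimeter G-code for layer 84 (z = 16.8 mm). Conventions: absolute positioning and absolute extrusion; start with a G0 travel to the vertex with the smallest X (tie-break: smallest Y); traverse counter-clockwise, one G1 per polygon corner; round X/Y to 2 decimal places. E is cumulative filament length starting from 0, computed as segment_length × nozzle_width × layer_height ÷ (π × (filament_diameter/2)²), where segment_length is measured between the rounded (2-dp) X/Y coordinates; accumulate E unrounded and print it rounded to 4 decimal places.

At z = 16.8 mm: the cylinder is not intersected at this z (z outside [0, 12]); the cube at (2, 0.5) is present — its section is the full 12.5×5 rectangle; Merging all regions: only the 12.5×5 cube at (2, 0.5) is present, so the union is just that shape — 1 connected region; the cone at (0.5, 6) contributes a regular 16-gon of circumradius 3.832 (interpolated between r1=5 and r2=3.5 at t=0.779); Taking the first minus the rest: starting from that combined region, the cone at (0.5, 6) partially overlaps it — only the 4.57 mm² overlap (of its 44.95 mm²) is removed, clipping the outline — 1 connected region. The outline is a single polygon with 7 vertices. Extrusion per mm of travel: 0.8 × 0.2 / (π × 0.875²) = 0.066520. Accumulating E over each segment gives final E = 2.2408.

G0 X2.00 Y0.50 Z16.80
G1 X14.50 Y0.50 E0.8315
G1 X14.50 Y5.50 E1.1641
G1 X4.23 Y5.50 E1.8473
G1 X4.04 Y4.53 E1.9130
G1 X3.21 Y3.29 E2.0123
G1 X2.00 Y2.48 E2.1091
G1 X2.00 Y0.50 E2.2408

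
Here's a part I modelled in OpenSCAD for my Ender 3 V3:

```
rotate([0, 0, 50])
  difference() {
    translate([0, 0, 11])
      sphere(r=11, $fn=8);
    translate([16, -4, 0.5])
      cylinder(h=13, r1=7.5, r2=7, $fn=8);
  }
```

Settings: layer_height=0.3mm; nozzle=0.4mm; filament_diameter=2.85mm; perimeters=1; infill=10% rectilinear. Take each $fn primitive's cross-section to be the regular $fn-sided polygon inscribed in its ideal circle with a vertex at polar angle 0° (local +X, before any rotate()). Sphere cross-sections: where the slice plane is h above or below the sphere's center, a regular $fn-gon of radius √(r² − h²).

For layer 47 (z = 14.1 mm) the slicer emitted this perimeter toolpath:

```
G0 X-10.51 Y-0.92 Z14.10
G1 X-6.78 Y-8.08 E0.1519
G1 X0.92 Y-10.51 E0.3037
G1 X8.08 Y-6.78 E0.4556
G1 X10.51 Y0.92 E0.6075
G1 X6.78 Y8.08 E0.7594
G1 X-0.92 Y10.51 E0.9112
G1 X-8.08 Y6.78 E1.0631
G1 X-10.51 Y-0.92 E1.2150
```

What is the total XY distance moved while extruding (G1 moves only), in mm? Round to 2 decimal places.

64.59 mm

Sum the Euclidean lengths of each G1 segment: total = 64.59 mm.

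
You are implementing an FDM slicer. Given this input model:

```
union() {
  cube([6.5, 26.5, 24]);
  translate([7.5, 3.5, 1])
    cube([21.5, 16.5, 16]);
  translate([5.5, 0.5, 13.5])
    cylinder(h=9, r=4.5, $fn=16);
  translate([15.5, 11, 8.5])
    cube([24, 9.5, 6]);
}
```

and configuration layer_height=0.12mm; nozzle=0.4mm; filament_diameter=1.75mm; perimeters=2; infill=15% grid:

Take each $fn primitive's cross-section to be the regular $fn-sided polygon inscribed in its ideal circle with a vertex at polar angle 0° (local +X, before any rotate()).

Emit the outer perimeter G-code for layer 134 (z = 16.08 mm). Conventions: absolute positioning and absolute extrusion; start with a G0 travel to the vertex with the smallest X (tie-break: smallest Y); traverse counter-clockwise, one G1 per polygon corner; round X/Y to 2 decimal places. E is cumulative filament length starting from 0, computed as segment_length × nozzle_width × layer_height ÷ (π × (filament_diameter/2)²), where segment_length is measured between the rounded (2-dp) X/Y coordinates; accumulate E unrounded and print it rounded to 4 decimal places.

At z = 16.08 mm: the cube (footprint 6.5×26.5) is included at this height; the 21.5×16.5 cube at (7.5, 3.5) contributes its full rectangle; the r=4.5 cylinder at (5.5, 0.5) contributes a regular 16-gon of circumradius 4.5; the cube at (15.5, 11) does not reach this height (z outside [8.5, 14.5]); Merging all regions: the regions partially overlap (shared area 23.32 mm²), so overlapping operands fuse into one piece — 1 connected region. The outline is a single polygon with 20 vertices. Extrusion per mm of travel: 0.4 × 0.12 / (π × 0.875²) = 0.019956. Accumulating E over each segment gives final E = 2.9422.

G0 X0.00 Y0.00 Z16.08
G1 X1.10 Y0.00 E0.0220
G1 X1.34 Y-1.22 E0.0468
G1 X2.32 Y-2.68 E0.0819
G1 X3.78 Y-3.66 E0.1169
G1 X5.50 Y-4.00 E0.1519
G1 X7.22 Y-3.66 E0.1869
G1 X8.68 Y-2.68 E0.2220
G1 X9.66 Y-1.22 E0.2571
G1 X10.00 Y0.50 E0.2921
G1 X9.66 Y2.22 E0.3271
G1 X8.80 Y3.50 E0.3579
G1 X29.00 Y3.50 E0.7610
G1 X29.00 Y20.00 E1.0902
G1 X7.50 Y20.00 E1.5193
G1 X7.50 Y4.47 E1.8292
G1 X7.22 Y4.66 E1.8360
G1 X6.50 Y4.80 E1.8506
G1 X6.50 Y26.50 E2.2837
G1 X0.00 Y26.50 E2.4134
G1 X0.00 Y0.00 E2.9422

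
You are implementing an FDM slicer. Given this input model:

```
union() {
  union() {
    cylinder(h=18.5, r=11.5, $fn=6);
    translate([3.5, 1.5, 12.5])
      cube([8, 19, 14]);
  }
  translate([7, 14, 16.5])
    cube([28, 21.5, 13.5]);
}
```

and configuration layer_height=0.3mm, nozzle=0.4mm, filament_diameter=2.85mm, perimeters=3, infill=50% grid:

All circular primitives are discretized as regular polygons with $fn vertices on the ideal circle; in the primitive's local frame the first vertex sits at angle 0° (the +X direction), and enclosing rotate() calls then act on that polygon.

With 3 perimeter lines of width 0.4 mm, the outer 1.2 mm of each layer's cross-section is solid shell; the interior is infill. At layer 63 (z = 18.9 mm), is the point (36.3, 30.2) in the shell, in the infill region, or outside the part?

At z = 18.9 mm: the cylinder is not intersected at this z (z outside [0, 18.5]); the cube at (3.5, 1.5) is present — its section is the full 8×19 rectangle; Merging all regions: only the 8×19 cube at (3.5, 1.5) is present, so the union is just that shape — 1 connected region; the cube at (7, 14) (footprint 28×21.5) is included at this height; Taking the union: the regions partially overlap (shared area 29.25 mm²), so overlapping operands fuse into one piece — 1 connected region. Overall, the cross-section is a single solid region. The nearest boundary edge runs (35.00, 35.50)→(35.00, 14.00); distance from the point to it = 1.30 mm. The point is not inside any of the regions above, so it lies outside the cross-section (1.30 mm from the nearest boundary).

outside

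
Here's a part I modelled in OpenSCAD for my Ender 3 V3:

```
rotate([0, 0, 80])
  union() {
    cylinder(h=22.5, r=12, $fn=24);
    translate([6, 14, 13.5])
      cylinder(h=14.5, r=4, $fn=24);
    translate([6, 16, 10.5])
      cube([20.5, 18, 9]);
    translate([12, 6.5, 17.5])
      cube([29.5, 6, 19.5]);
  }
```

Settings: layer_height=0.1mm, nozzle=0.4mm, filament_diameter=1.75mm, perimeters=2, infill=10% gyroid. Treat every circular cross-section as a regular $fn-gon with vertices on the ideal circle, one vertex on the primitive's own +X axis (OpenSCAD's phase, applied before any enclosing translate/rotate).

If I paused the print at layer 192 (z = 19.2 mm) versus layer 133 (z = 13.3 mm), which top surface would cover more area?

layer 192 (z = 19.2 mm)

Layer 192 (z = 19.2): the r=12 cylinder gives a regular 24-gon of circumradius 12 (constant along its height) (area = (24/2)·12.000²·sin(360°/24) = 447.24 mm²); the r=4 cylinder at (6, 14) gives a regular 24-gon of circumradius 4 (constant along its height) (area = (24/2)·4.000²·sin(360°/24) = 49.69 mm²); the cube at (6, 16) is present — its section is the full 20.5×18 rectangle (area 369.00 mm²); the cube at (12, 6.5) is present — its section is the full 29.5×6 rectangle (area 177.00 mm²); Combining (union): the regions partially overlap — summed areas 1042.93 mm² minus the doubly-counted overlap 6.64 mm² gives 1036.29 mm² — area = 1036.29 mm²; (whole slice rotated 80° about Z — lengths, areas and connectivity unchanged). So its area = 1036.29 mm². Layer 133 (z = 13.3): the r=12 cylinder contributes a regular 24-gon of circumradius 12 (area = (24/2)·12.000²·sin(360°/24) = 447.24 mm²); the cylinder at (6, 14) is not intersected at this z (z outside [13.5, 28]); the cube at (6, 16) (footprint 20.5×18) is included at this height (area 369.00 mm²); the cube at (12, 6.5) is not intersected at this z (z outside [17.5, 37]); Combining (union): the 2 present regions are separate (no shared area or edge), so areas and boundary lengths simply add and each stays a separate island — area = 816.24 mm²; (whole slice rotated 80° about Z — lengths, areas and connectivity unchanged). So its area = 816.24 mm². Layer 192 is larger (1036.29 vs 816.24 mm²).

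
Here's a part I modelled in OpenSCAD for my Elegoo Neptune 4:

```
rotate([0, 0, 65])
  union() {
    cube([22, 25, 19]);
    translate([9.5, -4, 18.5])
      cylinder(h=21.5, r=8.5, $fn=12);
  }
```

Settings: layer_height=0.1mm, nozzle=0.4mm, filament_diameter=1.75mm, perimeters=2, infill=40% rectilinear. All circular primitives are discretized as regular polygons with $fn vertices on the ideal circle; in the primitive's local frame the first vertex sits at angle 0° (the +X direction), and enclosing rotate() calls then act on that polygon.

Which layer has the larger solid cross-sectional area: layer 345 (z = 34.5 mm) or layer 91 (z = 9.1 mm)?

layer 91 (z = 9.1 mm)

Layer 345 (z = 34.5): the cube does not reach this height (z outside [0, 19]); the cylinder at (9.5, -4): section is a regular 12-gon, circumradius r=8.5 (area = (12/2)·8.500²·sin(360°/12) = 216.75 mm²); Combining (union): only the r=8.5 cylinder at (9.5, -4) is present, so the union is just that shape — area = 216.75 mm²; (whole slice rotated 65° about Z — lengths, areas and connectivity unchanged). So its area = 216.75 mm². Layer 91 (z = 9.1): the cube (footprint 22×25) is included at this height (area 550.00 mm²); the cylinder at (9.5, -4) is absent (z outside [18.5, 40]); Taking the union: only the 22×25 cube is present, so the union is just that shape — area = 550.00 mm²; (rotated 65° about Z; rotation is an isometry so areas/perimeters/island counts are preserved). So its area = 550.00 mm². Layer 91 is larger (550.00 vs 216.75 mm²).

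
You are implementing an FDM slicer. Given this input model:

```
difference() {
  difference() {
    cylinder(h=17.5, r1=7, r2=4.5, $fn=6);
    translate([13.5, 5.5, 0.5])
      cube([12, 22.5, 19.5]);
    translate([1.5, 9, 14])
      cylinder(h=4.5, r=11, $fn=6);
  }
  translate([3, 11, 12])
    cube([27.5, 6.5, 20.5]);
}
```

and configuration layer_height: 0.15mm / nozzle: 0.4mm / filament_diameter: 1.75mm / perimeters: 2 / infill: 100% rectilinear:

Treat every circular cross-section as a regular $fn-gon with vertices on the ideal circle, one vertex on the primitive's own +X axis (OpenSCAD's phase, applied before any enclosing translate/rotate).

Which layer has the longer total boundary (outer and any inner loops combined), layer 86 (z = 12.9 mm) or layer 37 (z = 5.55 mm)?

Layer 86 (z = 12.9): the cone contributes a regular 6-gon of circumradius 5.157 (interpolated between r1=7 and r2=4.5 at t=0.737) (perimeter = 2·6·5.157·sin(180°/6) = 30.94 mm); the 12×22.5 cube at (13.5, 5.5) contributes its full rectangle (perimeter 69.00 mm); the cylinder at (1.5, 9) is absent (z outside [14, 18.5]); After the difference (first − rest): starting from the cone, the 12×22.5 cube at (13.5, 5.5) misses the remaining region (no effect) — boundary = 30.94 mm; the 27.5×6.5 cube at (3, 11) contributes its full rectangle (perimeter 68.00 mm); After the difference (first − rest): starting from the result so far, the 27.5×6.5 cube at (3, 11) misses the remaining region (no effect) — boundary = 30.94 mm. So its perimeter = 30.94 mm. Layer 37 (z = 5.55): the cone contributes a regular 6-gon of circumradius 6.207 (interpolated between r1=7 and r2=4.5 at t=0.317) (perimeter = 2·6·6.207·sin(180°/6) = 37.24 mm); the 12×22.5 cube at (13.5, 5.5) contributes its full rectangle (perimeter 69.00 mm); the cylinder at (1.5, 9) does not reach this height (z outside [14, 18.5]); Taking the first minus the rest: starting from the cone, the 12×22.5 cube at (13.5, 5.5) misses the remaining region (no effect) — boundary = 37.24 mm; the cube at (3, 11) is not intersected at this z (z outside [12, 32.5]); After the difference (first − rest): none of the subtracted shapes is present at this height, so that combined region is unchanged — boundary = 37.24 mm. So its perimeter = 37.24 mm. Layer 37 is larger (37.24 vs 30.94 mm).

layer 37 (z = 5.55 mm)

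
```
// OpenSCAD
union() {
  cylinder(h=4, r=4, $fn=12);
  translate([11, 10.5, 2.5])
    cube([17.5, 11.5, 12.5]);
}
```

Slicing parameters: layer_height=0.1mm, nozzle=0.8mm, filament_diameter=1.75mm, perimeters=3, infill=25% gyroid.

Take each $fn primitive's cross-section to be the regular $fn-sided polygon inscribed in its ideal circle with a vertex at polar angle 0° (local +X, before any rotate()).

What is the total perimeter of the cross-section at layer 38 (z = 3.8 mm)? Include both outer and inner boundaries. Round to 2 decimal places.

82.85 mm

At z = 3.8 mm: the r=4 cylinder contributes a regular 12-gon of circumradius 4 (perimeter = 2·12·4.000·sin(180°/12) = 24.85 mm); the 17.5×11.5 cube at (11, 10.5) contributes its full rectangle (perimeter 58.00 mm); Merging all regions: the 2 present regions are separate (no shared area or edge), so areas and boundary lengths simply add and each stays a separate island — boundary = 82.85 mm. Overall, the cross-section has 2 separate islands. Total boundary length (outer) = 82.85 mm.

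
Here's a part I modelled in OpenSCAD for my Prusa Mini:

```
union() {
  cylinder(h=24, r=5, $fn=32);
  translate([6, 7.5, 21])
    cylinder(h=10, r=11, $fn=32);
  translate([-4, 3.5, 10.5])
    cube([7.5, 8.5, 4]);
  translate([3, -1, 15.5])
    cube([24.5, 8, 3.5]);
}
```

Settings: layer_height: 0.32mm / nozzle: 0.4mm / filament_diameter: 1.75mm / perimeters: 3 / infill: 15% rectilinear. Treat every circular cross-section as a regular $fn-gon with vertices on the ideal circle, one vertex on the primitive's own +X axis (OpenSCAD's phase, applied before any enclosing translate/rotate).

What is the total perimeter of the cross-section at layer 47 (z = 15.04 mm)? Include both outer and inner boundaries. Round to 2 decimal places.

31.37 mm

At z = 15.04 mm: the r=5 cylinder gives a regular 32-gon of circumradius 5 (constant along its height) (perimeter = 2·32·5.000·sin(180°/32) = 31.37 mm); the cylinder at (6, 7.5) is absent (z outside [21, 31]); the cube at (-4, 3.5) is not intersected at this z (z outside [10.5, 14.5]); the cube at (3, -1) is absent (z outside [15.5, 19]); Combining (union): only the r=5 cylinder is present, so the union is just that shape — boundary = 31.37 mm. Overall, the cross-section is a single solid region. Total boundary length (outer) = 31.37 mm.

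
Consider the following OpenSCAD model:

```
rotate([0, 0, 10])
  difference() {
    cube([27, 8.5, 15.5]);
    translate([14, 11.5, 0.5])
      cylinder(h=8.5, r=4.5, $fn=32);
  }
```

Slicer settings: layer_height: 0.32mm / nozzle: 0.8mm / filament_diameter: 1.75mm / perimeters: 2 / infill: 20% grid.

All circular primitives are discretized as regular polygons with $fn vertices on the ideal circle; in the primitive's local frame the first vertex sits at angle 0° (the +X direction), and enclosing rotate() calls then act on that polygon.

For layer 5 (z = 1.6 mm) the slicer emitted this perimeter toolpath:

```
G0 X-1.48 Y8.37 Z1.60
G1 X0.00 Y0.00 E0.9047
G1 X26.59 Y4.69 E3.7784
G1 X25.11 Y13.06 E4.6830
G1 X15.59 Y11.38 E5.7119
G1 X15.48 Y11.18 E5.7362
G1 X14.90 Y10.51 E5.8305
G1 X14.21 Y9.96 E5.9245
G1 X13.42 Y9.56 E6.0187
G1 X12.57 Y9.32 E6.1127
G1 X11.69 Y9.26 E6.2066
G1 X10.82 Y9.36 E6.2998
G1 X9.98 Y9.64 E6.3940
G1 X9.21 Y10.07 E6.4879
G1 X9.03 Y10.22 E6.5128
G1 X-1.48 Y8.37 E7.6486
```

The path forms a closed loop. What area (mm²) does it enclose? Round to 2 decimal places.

222.61 mm²

Apply the shoelace formula to the sequence of (X, Y) vertices; enclosed area = 222.61 mm².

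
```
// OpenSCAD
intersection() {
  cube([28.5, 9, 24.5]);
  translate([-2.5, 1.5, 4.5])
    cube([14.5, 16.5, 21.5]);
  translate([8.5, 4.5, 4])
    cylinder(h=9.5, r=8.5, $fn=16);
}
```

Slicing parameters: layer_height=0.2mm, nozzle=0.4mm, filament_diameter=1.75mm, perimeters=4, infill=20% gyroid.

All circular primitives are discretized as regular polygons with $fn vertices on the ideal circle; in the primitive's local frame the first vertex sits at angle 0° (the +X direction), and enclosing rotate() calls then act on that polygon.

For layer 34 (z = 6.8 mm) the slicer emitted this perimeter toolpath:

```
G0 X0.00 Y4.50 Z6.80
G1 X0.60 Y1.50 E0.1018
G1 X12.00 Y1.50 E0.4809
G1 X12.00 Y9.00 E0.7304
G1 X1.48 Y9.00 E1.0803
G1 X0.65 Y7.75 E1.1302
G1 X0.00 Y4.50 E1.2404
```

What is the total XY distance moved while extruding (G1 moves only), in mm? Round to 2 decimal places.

Sum the Euclidean lengths of each G1 segment: total = 37.29 mm.

37.29 mm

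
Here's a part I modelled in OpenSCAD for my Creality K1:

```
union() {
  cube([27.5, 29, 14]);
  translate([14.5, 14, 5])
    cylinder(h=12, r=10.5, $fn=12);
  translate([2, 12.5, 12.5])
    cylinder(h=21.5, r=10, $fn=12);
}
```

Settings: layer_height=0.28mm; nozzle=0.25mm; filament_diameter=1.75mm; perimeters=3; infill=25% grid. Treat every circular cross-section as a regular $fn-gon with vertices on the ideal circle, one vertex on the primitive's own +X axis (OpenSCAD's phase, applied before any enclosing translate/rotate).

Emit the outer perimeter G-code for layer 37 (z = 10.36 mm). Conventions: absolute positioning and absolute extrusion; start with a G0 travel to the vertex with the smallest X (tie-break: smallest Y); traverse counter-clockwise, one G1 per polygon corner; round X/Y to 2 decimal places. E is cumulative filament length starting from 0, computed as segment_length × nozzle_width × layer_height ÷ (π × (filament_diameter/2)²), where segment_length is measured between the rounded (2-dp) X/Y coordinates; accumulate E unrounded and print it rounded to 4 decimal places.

At z = 10.36 mm: the 27.5×29 cube contributes its full rectangle; the r=10.5 cylinder at (14.5, 14) contributes a regular 12-gon of circumradius 10.5; the cylinder at (2, 12.5) is not intersected at this z (z outside [12.5, 34]); Merging all regions: the r=10.5 cylinder at (14.5, 14) lies entirely inside the 27.5×29 cube, so the union is just the 27.5×29 cube — 1 connected region. The outline is a single polygon with 4 vertices. Extrusion per mm of travel: 0.25 × 0.28 / (π × 0.875²) = 0.029103. Accumulating E over each segment gives final E = 3.2886.

G0 X0.00 Y0.00 Z10.36
G1 X27.50 Y0.00 E0.8003
G1 X27.50 Y29.00 E1.6443
G1 X0.00 Y29.00 E2.4446
G1 X0.00 Y0.00 E3.2886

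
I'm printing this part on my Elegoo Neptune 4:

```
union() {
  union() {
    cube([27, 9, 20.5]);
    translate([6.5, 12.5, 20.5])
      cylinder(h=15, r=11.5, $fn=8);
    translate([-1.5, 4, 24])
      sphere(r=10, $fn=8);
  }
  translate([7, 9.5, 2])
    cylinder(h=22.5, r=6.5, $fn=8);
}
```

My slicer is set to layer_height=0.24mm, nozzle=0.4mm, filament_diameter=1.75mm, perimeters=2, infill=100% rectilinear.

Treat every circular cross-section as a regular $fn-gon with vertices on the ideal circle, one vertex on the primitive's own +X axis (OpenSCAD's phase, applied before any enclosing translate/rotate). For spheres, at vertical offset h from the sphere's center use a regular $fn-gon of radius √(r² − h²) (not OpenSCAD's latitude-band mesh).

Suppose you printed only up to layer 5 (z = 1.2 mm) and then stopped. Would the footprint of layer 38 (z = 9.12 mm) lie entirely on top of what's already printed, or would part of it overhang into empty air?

Compare the two slices. At z = 1.2: the 27×9 cube contributes its full rectangle (area 243.00 mm²); the cylinder at (6.5, 12.5) is absent (z outside [20.5, 35.5]); the sphere at (-1.5, 4) is not intersected at this z (|z−center|=22.800 > r=10); Combining (union): only the 27×9 cube is present, so the union is just that shape — area = 243.00 mm²; the cylinder at (7, 9.5) is not intersected at this z (z outside [2, 24.5]); Combining (union): only that combined region is present, so the union is just that shape — area = 243.00 mm². At z = 9.12: the cube is present — its section is the full 27×9 rectangle (area 243.00 mm²); the cylinder at (6.5, 12.5) does not reach this height (z outside [20.5, 35.5]); the sphere at (-1.5, 4) is absent (|z−center|=14.880 > r=10); Combining (union): only the 27×9 cube is present, so the union is just that shape — area = 243.00 mm²; the r=6.5 cylinder at (7, 9.5) gives a regular 8-gon of circumradius 6.5 (constant along its height) (area = (8/2)·6.500²·sin(360°/8) = 119.50 mm²); Combining (union): the regions partially overlap — summed areas 362.50 mm² minus the doubly-counted overlap 53.35 mm² gives 309.15 mm² — area = 309.15 mm². Checking containment: at z = 9.12 the cross-section extends beyond the z = 1.2 cross-section by about 66.15 mm².

part overhangs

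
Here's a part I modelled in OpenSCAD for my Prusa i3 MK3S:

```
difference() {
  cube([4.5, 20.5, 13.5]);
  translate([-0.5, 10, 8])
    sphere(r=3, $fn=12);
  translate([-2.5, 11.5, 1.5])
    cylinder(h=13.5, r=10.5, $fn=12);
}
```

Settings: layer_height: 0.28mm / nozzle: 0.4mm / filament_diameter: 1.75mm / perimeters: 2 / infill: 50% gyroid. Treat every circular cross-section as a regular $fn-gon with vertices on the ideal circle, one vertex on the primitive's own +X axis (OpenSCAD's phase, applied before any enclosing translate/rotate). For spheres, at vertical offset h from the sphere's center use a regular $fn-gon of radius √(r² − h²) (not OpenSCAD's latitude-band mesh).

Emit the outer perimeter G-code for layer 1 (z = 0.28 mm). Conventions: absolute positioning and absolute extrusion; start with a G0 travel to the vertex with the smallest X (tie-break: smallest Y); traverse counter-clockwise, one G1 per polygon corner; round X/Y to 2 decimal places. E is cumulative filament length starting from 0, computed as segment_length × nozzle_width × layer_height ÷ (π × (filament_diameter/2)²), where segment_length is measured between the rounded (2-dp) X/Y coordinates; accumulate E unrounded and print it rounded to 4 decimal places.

G0 X0.00 Y0.00 Z0.28
G1 X4.50 Y0.00 E0.2095
G1 X4.50 Y20.50 E1.1641
G1 X0.00 Y20.50 E1.3736
G1 X0.00 Y0.00 E2.3282

At z = 0.28 mm: the cube is present — its section is the full 4.5×20.5 rectangle; the sphere at (-0.5, 10) is not intersected at this z (|z−center|=7.720 > r=3); the cylinder at (-2.5, 11.5) is not intersected at this z (z outside [1.5, 15]); Subtracting the remaining from the first: none of the subtracted shapes is present at this height, so the 4.5×20.5 cube is unchanged — 1 connected region. The outline is a single polygon with 4 vertices. Extrusion per mm of travel: 0.4 × 0.28 / (π × 0.875²) = 0.046564. Accumulating E over each segment gives final E = 2.3282.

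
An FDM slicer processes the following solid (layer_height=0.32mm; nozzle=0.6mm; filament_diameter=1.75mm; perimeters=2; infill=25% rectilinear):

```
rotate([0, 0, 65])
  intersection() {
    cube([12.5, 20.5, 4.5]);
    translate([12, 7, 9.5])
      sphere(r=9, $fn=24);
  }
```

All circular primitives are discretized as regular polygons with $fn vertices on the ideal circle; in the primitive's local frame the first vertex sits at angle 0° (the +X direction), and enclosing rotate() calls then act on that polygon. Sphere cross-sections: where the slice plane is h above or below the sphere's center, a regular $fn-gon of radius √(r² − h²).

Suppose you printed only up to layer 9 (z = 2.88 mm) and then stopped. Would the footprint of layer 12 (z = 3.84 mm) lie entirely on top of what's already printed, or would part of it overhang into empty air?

Compare the two slices. At z = 2.88: the cube (footprint 12.5×20.5) is included at this height (area 256.25 mm²); the r=9 sphere at (12, 7) contributes a regular 24-gon of circumradius √(9²−6.62²) = 6.097 (area = (24/2)·6.097²·sin(360°/24) = 115.46 mm²); Keeping only the common overlap: the r=9 sphere at (12, 7) partially overlaps the 12.5×20.5 cube; clipping to the common part keeps 63.79 mm² — area = 63.79 mm²; (rotated 65° about Z; rotation is an isometry so areas/perimeters/island counts are preserved). At z = 3.84: the cube (footprint 12.5×20.5) is included at this height (area 256.25 mm²); the r=9 sphere at (12, 7) contributes a regular 24-gon of circumradius √(9²−5.66²) = 6.997 (area = (24/2)·6.997²·sin(360°/24) = 152.08 mm²); Keeping only the common overlap: the r=9 sphere at (12, 7) partially overlaps the 12.5×20.5 cube; clipping to the common part keeps 83.00 mm² — area = 83.00 mm²; (rotated 65° about Z; rotation is an isometry so areas/perimeters/island counts are preserved). Checking containment: at z = 3.84 the cross-section extends beyond the z = 2.88 cross-section by about 19.21 mm².

part overhangs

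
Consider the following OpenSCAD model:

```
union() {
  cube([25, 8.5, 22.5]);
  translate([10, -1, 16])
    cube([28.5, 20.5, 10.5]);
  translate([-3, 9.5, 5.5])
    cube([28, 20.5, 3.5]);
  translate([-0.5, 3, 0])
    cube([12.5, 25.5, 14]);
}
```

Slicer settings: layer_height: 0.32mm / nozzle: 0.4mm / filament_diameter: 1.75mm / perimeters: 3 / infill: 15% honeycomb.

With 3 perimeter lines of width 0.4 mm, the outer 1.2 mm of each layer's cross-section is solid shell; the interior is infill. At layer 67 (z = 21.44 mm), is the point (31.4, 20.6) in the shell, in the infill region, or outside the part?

At z = 21.44 mm: the cube is present — its section is the full 25×8.5 rectangle; the 28.5×20.5 cube at (10, -1) contributes its full rectangle; the cube at (-3, 9.5) is not intersected at this z (z outside [5.5, 9]); the cube at (-0.5, 3) is absent (z outside [0, 14]); Taking the union: the regions partially overlap (shared area 127.50 mm²), so overlapping operands fuse into one piece — 1 connected region. Overall, the cross-section is a single solid region. The nearest boundary edge runs (10.00, 19.50)→(38.50, 19.50); distance from the point to it = 1.10 mm. The point is not inside any of the regions above, so it lies outside the cross-section (1.10 mm from the nearest boundary).

outside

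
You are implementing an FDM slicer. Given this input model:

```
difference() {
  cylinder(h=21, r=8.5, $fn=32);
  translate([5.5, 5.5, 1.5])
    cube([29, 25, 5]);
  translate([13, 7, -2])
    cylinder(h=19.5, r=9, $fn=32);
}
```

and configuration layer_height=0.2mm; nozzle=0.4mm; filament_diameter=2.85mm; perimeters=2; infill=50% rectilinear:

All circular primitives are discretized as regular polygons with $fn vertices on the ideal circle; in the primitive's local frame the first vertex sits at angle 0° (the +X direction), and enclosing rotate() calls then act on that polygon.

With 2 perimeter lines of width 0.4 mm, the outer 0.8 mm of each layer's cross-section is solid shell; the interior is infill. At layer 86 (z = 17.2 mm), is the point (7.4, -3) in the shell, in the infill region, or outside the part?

At z = 17.2 mm: the cylinder: section is a regular 32-gon, circumradius r=8.5; the cube at (5.5, 5.5) is absent (z outside [1.5, 6.5]); the cylinder at (13, 7): section is a regular 32-gon, circumradius r=9; Taking the first minus the rest: starting from the r=8.5 cylinder, the r=9 cylinder at (13, 7) partially overlaps it — only the 16.87 mm² overlap (of its 252.84 mm²) is removed, clipping the outline — 1 connected region. Overall, the cross-section is a single solid region. The nearest boundary edge runs (8.34, -1.66)→(7.85, -3.25); distance from the point to it = 0.51 mm. The point is inside the cross-section, 0.51 mm from the nearest boundary — within the 0.8 mm shell band (2 × 0.4).

shell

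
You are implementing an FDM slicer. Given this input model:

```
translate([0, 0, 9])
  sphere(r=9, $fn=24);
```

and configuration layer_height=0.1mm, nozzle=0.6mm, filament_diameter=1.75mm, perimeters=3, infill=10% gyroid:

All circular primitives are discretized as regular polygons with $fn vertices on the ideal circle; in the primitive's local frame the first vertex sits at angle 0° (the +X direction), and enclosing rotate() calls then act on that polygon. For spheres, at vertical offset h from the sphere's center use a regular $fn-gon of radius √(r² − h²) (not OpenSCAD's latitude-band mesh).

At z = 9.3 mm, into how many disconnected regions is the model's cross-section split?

1

At z = 9.3 mm: the r=9 sphere contributes a regular 24-gon of circumradius √(9²−0.3²) = 8.995. The result has 1 disconnected region.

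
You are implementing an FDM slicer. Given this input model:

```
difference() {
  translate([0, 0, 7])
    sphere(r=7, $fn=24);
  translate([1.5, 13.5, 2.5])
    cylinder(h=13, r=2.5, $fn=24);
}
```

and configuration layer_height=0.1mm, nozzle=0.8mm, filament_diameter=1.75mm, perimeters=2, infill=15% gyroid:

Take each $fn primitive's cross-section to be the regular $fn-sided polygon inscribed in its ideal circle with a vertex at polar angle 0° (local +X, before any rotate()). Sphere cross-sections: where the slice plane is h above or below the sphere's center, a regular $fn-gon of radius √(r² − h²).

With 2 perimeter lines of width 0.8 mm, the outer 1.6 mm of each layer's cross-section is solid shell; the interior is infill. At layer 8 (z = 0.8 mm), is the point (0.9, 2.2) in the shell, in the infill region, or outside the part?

At z = 0.8 mm: the sphere: section is a regular 24-gon, circumradius = √(r²−h²) = √(7²−6.2²) = 3.250; the cylinder at (1.5, 13.5) is not intersected at this z (z outside [2.5, 15.5]); Subtracting the remaining from the first: none of the subtracted shapes is present at this height, so the r=7 sphere is unchanged — 1 connected region. Overall, the cross-section is a single solid region. The nearest boundary edge runs (1.62, 2.81)→(0.84, 3.14); distance from the point to it = 0.84 mm. The point is inside the cross-section, 0.84 mm from the nearest boundary — within the 1.6 mm shell band (2 × 0.8).

shell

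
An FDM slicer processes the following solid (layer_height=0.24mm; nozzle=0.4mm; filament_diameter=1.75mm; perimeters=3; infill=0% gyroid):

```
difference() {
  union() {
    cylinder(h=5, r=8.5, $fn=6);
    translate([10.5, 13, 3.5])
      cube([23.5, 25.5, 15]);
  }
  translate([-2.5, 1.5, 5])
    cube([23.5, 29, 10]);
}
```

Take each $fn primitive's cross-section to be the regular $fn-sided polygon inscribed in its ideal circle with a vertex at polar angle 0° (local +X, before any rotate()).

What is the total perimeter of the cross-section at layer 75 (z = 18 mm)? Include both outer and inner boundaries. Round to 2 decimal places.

At z = 18 mm: the cylinder does not reach this height (z outside [0, 5]); the 23.5×25.5 cube at (10.5, 13) contributes its full rectangle (perimeter 98.00 mm); Merging all regions: only the 23.5×25.5 cube at (10.5, 13) is present, so the union is just that shape — boundary = 98.00 mm; the cube at (-2.5, 1.5) is absent (z outside [5, 15]); Taking the first minus the rest: none of the subtracted shapes is present at this height, so that combined region is unchanged — boundary = 98.00 mm. Overall, the cross-section is a single solid region. Total boundary length (outer) = 98.00 mm.

98.00 mm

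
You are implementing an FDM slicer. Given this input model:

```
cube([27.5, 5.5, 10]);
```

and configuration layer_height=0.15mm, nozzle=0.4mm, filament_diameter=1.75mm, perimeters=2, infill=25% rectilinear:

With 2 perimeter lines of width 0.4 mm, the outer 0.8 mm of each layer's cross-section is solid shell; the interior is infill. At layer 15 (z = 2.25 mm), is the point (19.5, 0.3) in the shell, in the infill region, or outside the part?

shell

At z = 2.25 mm: the cube is present — its section is the full 27.5×5.5 rectangle. Overall, the cross-section is a single solid region. The nearest boundary edge runs (0.00, 0.00)→(27.50, 0.00); distance from the point to it = 0.30 mm. The point is inside the cross-section, 0.30 mm from the nearest boundary — within the 0.8 mm shell band (2 × 0.4).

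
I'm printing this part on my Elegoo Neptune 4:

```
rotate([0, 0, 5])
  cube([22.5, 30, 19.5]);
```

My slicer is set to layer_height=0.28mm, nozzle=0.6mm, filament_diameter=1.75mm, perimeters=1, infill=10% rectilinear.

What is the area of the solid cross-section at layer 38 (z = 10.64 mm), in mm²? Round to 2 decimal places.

675.00 mm²

At z = 10.64 mm: the cube (footprint 22.5×30) is included at this height (area 675.00 mm²); (whole slice rotated 5° about Z — lengths, areas and connectivity unchanged). Overall, the cross-section is a single solid region. Net area = 675.00 mm².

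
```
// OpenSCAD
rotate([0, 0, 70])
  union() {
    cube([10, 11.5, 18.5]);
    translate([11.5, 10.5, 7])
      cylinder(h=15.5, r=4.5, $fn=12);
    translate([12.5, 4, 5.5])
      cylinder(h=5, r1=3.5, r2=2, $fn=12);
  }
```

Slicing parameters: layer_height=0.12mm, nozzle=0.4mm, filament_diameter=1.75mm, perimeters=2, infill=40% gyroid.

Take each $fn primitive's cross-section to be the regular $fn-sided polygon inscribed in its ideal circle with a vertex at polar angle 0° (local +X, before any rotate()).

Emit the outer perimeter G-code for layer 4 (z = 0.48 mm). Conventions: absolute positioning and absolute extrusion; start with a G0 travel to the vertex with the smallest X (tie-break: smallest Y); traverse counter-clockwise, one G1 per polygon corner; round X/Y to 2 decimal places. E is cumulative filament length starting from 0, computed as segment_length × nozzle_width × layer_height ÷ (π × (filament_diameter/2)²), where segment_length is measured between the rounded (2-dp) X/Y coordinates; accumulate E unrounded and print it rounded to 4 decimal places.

At z = 0.48 mm: the cube (footprint 10×11.5) is included at this height; the cylinder at (11.5, 10.5) is absent (z outside [7, 22.5]); the cone at (12.5, 4) is not intersected at this z (z outside [5.5, 10.5]); Merging all regions: only the 10×11.5 cube is present, so the union is just that shape — 1 connected region; (rotated 70° about Z; rotation is an isometry so areas/perimeters/island counts are preserved). The outline is a single polygon with 4 vertices. Extrusion per mm of travel: 0.4 × 0.12 / (π × 0.875²) = 0.019956. Accumulating E over each segment gives final E = 0.8583.

G0 X-10.81 Y3.93 Z0.48
G1 X0.00 Y0.00 E0.2295
G1 X3.42 Y9.40 E0.4292
G1 X-7.39 Y13.33 E0.6587
G1 X-10.81 Y3.93 E0.8583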